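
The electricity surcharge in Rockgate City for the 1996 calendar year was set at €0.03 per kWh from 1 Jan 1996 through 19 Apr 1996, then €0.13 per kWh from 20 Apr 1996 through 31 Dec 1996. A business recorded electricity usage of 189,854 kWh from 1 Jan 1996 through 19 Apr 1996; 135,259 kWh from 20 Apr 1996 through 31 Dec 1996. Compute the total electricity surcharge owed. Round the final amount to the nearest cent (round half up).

1 Jan – 19 Apr 1996: 189,854 kWh at €0.03/kWh → €5,695.62
20 Apr – 31 Dec 1996: 135,259 kWh at €0.13/kWh → €17,583.67

€23,279.29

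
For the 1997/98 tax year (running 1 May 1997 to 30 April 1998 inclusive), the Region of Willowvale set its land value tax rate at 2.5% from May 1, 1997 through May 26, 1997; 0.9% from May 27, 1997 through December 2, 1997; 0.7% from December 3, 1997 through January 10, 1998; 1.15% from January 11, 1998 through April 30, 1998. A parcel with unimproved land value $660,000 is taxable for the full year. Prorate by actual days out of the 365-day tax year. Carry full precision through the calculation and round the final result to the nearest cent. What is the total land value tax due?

$7,048.44

May 1 – May 26, 1997: 26 days at 2.5% → $660,000 × 2.5% × 26/365 = $1,175.3425
May 27 – December 2, 1997: 190 days at 0.9% → $660,000 × 0.9% × 190/365 = $3,092.0548
December 3, 1997 – January 10, 1998: 39 days at 0.7% → $660,000 × 0.7% × 39/365 = $493.6438
January 11 – April 30, 1998: 110 days at 1.15% → $660,000 × 1.15% × 110/365 = $2,287.3973
Total = $7,048.4384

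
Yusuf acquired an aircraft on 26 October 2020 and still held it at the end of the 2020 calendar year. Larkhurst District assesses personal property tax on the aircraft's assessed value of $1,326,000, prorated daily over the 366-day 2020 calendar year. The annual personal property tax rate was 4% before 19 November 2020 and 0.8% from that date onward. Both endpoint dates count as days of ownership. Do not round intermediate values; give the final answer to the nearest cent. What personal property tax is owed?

$4,724.33

26 October – 18 November 2020: 24 days at 4% → $1,326,000 × 4% × 24/366 = $3,478.0328
19 November – 31 December 2020: 43 days at 0.8% → $1,326,000 × 0.8% × 43/366 = $1,246.2951
Total = $4,724.3279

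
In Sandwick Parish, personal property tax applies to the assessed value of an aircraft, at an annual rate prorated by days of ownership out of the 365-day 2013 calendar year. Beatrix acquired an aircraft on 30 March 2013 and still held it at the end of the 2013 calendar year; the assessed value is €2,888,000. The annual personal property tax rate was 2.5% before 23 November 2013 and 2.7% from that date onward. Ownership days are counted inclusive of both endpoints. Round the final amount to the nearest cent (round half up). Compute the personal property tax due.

€55,410.04

30 March – 22 November 2013: 238 days at 2.5% → €2,888,000 × 2.5% × 238/365 = €47,078.3562
23 November – 31 December 2013: 39 days at 2.7% → €2,888,000 × 2.7% × 39/365 = €8,331.6822
Total = €55,410.0384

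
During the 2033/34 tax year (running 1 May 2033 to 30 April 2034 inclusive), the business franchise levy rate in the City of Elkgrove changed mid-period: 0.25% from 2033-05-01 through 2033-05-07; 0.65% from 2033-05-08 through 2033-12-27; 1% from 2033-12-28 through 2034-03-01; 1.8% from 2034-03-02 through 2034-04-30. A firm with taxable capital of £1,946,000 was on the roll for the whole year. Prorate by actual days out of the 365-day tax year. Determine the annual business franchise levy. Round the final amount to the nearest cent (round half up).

£17,372.72

2033-05-01 to 2033-05-07: 7 days at 0.25% → £1,946,000 × 0.25% × 7/365 = £93.3014
2033-05-08 to 2033-12-27: 234 days at 0.65% → £1,946,000 × 0.65% × 234/365 = £8,109.2219
2033-12-28 to 2034-03-01: 64 days at 1% → £1,946,000 × 1% × 64/365 = £3,412.1644
2034-03-02 to 2034-04-30: 60 days at 1.8% → £1,946,000 × 1.8% × 60/365 = £5,758.0274
Total = £17,372.7151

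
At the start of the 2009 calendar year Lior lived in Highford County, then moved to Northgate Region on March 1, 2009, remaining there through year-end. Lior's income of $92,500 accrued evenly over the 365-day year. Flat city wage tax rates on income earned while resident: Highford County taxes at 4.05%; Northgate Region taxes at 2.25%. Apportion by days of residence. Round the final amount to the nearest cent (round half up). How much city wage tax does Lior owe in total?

Highford County, January 1 – February 28, 2009: 59 days → $92,500 × 4.05% × 59/365 = $605.5582
Northgate Region, March 1 – December 31, 2009: 306 days → $92,500 × 2.25% × 306/365 = $1,744.8288
Total = $2,350.3870

$2,350.39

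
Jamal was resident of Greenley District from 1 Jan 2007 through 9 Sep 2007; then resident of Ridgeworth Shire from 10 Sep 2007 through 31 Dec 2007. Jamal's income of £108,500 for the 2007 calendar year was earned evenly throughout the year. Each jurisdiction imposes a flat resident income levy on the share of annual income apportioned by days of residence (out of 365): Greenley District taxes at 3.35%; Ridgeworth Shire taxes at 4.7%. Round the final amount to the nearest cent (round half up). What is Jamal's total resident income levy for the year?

£4,088.22

Greenley District, 1 Jan – 9 Sep 2007: 252 days → £108,500 × 3.35% × 252/365 = £2,509.4712
Ridgeworth Shire, 10 Sep – 31 Dec 2007: 113 days → £108,500 × 4.7% × 113/365 = £1,578.7493
Total = £4,088.2205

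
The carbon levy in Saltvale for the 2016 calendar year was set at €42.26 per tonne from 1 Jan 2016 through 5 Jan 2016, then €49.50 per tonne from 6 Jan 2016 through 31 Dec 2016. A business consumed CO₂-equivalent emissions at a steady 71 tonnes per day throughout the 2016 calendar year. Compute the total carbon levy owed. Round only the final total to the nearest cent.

€1,283,736.80

1 Jan – 5 Jan 2016: 5 days × 71 tonnes/day = 355 tonnes at €42.26/tonne → €15,002.30
6 Jan – 31 Dec 2016: 361 days × 71 tonnes/day = 25,631 tonnes at €49.50/tonne → €1,268,734.50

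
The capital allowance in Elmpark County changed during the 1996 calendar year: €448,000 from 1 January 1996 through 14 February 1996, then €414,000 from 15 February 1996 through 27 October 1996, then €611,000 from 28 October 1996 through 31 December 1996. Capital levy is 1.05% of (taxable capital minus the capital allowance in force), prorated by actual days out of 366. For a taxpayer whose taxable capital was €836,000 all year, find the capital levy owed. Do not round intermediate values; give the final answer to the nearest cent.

1 January – 14 February 1996: 45 days, exemption €448,000 → (€836,000 − €448,000) × 1.05% × 45/366 = €500.9016
15 February – 27 October 1996: 256 days, exemption €414,000 → (€836,000 − €414,000) × 1.05% × 256/366 = €3,099.2787
28 October – 31 December 1996: 65 days, exemption €611,000 → (€836,000 − €611,000) × 1.05% × 65/366 = €419.5697
Total = €4,019.7500

€4,019.75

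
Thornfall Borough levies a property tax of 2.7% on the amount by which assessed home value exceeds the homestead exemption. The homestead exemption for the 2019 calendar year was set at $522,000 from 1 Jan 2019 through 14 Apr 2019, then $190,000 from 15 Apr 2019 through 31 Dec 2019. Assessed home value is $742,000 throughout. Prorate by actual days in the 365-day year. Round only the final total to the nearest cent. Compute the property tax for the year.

$12,349.87

1 Jan – 14 Apr 2019: 104 days, exemption $522,000 → ($742,000 − $522,000) × 2.7% × 104/365 = $1,692.4932
15 Apr – 31 Dec 2019: 261 days, exemption $190,000 → ($742,000 − $190,000) × 2.7% × 261/365 = $10,657.3808
Total = $12,349.8740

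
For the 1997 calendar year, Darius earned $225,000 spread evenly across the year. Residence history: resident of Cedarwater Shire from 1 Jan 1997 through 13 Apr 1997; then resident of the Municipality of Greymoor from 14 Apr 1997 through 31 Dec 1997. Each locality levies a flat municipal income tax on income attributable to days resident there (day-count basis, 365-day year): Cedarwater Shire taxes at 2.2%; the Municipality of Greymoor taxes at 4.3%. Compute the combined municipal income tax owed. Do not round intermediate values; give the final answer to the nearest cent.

$8,341.64

Cedarwater Shire, 1 Jan – 13 Apr 1997: 103 days → $225,000 × 2.2% × 103/365 = $1,396.8493
The Municipality of Greymoor, 14 Apr – 31 Dec 1997: 262 days → $225,000 × 4.3% × 262/365 = $6,944.7945
Total = $8,341.6438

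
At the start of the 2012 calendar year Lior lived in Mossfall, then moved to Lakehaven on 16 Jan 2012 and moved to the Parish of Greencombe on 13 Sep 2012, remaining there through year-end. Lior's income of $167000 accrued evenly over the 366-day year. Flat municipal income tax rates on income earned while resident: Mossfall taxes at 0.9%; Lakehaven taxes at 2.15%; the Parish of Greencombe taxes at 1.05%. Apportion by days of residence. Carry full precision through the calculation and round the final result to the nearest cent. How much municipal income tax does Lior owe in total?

Mossfall, 1 Jan – 15 Jan 2012: 15 days → $167000 × 0.9% × 15/366 = $61.5984
Lakehaven, 16 Jan – 12 Sep 2012: 241 days → $167000 × 2.15% × 241/366 = $2364.2363
The Parish of Greencombe, 13 Sep – 31 Dec 2012: 110 days → $167000 × 1.05% × 110/366 = $527.0082
Total = $2952.8429

$2952.84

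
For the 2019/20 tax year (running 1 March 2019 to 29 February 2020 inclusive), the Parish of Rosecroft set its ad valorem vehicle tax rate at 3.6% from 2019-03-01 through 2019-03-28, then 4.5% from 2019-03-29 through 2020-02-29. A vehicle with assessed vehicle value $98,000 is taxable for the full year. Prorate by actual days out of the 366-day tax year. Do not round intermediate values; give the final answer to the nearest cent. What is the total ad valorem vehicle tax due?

2019-03-01 to 2019-03-28: 28 days at 3.6% → $98,000 × 3.6% × 28/366 = $269.9016
2019-03-29 to 2020-02-29: 338 days at 4.5% → $98,000 × 4.5% × 338/366 = $4,072.6230
Total = $4,342.5246

$4,342.52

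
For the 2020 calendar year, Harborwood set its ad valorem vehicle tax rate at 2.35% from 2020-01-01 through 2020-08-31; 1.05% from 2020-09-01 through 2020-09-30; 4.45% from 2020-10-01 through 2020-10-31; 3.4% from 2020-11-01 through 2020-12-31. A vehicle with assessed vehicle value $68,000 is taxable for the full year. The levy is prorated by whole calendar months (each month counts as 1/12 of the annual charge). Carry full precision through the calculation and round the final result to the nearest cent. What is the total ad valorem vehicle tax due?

$1,762.33

2020-01-01 to 2020-08-31: 8 months at 2.35% → $68,000 × 2.35% × 8/12 = $1,065.3333
2020-09-01 to 2020-09-30: 1 month at 1.05% → $68,000 × 1.05% × 1/12 = $59.5000
2020-10-01 to 2020-10-31: 1 month at 4.45% → $68,000 × 4.45% × 1/12 = $252.1667
2020-11-01 to 2020-12-31: 2 months at 3.4% → $68,000 × 3.4% × 2/12 = $385.3333
Total = $1,762.3333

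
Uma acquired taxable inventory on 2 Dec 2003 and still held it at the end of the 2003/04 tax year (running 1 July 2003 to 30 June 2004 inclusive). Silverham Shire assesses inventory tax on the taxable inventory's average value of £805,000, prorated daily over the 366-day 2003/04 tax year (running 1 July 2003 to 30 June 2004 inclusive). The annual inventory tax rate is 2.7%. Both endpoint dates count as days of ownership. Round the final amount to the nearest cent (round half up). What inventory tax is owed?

Days held (2 Dec 2003 – 30 Jun 2004): 212 out of 366
Tax = £805,000 × 2.7% × 212/366 = £12,589.6721

£12,589.67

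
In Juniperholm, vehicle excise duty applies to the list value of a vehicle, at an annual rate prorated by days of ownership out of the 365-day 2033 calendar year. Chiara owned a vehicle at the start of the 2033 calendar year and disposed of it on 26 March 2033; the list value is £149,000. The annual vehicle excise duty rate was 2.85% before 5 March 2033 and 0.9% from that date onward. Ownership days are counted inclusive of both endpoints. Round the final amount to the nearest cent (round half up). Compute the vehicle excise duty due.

1 January – 4 March 2033: 63 days at 2.85% → £149,000 × 2.85% × 63/365 = £732.9575
5 March – 26 March 2033: 22 days at 0.9% → £149,000 × 0.9% × 22/365 = £80.8274
Total = £813.7849

£813.78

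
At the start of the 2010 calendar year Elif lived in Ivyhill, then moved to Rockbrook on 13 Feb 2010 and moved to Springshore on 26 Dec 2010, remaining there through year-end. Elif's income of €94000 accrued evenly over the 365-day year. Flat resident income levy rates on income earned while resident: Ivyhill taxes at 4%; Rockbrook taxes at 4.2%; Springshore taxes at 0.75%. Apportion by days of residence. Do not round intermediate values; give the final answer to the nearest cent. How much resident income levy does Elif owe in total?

Ivyhill, 1 Jan – 12 Feb 2010: 43 days → €94000 × 4% × 43/365 = €442.9589
Rockbrook, 13 Feb – 25 Dec 2010: 316 days → €94000 × 4.2% × 316/365 = €3417.9945
Springshore, 26 Dec – 31 Dec 2010: 6 days → €94000 × 0.75% × 6/365 = €11.5890
Total = €3872.5425

€3872.54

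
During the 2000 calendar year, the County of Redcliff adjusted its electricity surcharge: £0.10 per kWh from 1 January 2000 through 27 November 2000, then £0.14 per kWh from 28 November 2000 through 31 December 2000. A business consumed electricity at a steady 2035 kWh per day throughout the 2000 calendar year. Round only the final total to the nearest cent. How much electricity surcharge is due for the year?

1 January – 27 November 2000: 332 days × 2035 kWh/day = 675,620 kWh at £0.10/kWh → £67,562.00
28 November – 31 December 2000: 34 days × 2035 kWh/day = 69,190 kWh at £0.14/kWh → £9,686.60

£77,248.60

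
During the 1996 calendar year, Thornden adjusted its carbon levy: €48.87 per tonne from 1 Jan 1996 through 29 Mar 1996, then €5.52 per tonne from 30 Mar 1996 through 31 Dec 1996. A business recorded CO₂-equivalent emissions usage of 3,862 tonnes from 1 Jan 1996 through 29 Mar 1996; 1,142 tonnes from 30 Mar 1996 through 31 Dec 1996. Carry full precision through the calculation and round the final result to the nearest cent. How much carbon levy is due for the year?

1 Jan – 29 Mar 1996: 3,862 tonnes at €48.87/tonne → €188,735.94
30 Mar – 31 Dec 1996: 1,142 tonnes at €5.52/tonne → €6,303.84

€195,039.78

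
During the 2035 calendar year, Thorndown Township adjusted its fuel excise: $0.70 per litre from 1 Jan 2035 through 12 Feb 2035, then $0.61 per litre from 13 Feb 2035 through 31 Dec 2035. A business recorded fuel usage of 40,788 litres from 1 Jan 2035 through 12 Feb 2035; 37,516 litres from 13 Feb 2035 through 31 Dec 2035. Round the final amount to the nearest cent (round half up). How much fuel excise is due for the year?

$51436.36

1 Jan – 12 Feb 2035: 40,788 litres at $0.70/litre → $28551.60
13 Feb – 31 Dec 2035: 37,516 litres at $0.61/litre → $22884.76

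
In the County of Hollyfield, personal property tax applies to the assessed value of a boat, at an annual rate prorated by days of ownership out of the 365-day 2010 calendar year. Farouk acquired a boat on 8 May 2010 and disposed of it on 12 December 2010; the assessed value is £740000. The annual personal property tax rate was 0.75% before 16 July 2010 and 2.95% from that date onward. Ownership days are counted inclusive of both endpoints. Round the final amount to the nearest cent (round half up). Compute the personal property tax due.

8 May – 15 July 2010: 69 days at 0.75% → £740000 × 0.75% × 69/365 = £1049.1781
16 July – 12 December 2010: 150 days at 2.95% → £740000 × 2.95% × 150/365 = £8971.2329
Total = £10020.4110

£10020.41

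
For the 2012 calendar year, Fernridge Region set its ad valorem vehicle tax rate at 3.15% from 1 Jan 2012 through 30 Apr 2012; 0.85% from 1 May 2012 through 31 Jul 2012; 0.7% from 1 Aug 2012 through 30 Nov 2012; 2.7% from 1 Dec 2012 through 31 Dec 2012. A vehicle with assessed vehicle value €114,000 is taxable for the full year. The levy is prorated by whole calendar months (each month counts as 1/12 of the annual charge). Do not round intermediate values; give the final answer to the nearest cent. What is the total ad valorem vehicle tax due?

1 Jan – 30 Apr 2012: 4 months at 3.15% → €114,000 × 3.15% × 4/12 = €1,197.0000
1 May – 31 Jul 2012: 3 months at 0.85% → €114,000 × 0.85% × 3/12 = €242.2500
1 Aug – 30 Nov 2012: 4 months at 0.7% → €114,000 × 0.7% × 4/12 = €266.0000
1 Dec – 31 Dec 2012: 1 month at 2.7% → €114,000 × 2.7% × 1/12 = €256.5000
Total = €1,961.7500

€1,961.75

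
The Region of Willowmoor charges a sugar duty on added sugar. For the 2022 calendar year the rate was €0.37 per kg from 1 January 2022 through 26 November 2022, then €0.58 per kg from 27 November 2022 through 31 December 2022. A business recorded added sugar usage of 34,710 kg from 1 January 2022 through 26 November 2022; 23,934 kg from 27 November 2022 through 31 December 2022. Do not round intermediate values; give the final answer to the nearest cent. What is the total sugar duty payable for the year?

1 January – 26 November 2022: 34,710 kg at €0.37/kg → €12842.70
27 November – 31 December 2022: 23,934 kg at €0.58/kg → €13881.72

€26724.42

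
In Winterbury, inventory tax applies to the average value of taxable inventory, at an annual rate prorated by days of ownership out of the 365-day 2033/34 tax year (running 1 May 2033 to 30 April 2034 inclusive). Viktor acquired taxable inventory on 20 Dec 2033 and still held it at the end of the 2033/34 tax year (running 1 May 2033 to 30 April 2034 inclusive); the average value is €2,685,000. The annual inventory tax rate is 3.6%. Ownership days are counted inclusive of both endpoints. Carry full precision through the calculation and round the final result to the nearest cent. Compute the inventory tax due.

Days held (20 Dec 2033 – 30 Apr 2034): 132 out of 365
Tax = €2,685,000 × 3.6% × 132/365 = €34,956.4932

€34,956.49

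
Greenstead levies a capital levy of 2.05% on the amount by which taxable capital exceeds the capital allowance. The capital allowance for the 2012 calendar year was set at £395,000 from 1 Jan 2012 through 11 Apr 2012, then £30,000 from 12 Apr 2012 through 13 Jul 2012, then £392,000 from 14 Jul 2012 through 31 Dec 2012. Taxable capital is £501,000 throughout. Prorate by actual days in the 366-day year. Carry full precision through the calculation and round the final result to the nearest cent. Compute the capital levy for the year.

1 Jan – 11 Apr 2012: 102 days, exemption £395,000 → (£501,000 − £395,000) × 2.05% × 102/366 = £605.5902
12 Apr – 13 Jul 2012: 93 days, exemption £30,000 → (£501,000 − £30,000) × 2.05% × 93/366 = £2,453.4467
14 Jul – 31 Dec 2012: 171 days, exemption £392,000 → (£501,000 − £392,000) × 2.05% × 171/366 = £1,043.9877
Total = £4,103.0246

£4,103.02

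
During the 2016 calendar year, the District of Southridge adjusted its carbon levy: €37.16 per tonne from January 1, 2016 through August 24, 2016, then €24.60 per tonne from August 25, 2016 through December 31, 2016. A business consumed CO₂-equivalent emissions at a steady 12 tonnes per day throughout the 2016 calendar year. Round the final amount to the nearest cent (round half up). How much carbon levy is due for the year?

€143,763.84

January 1 – August 24, 2016: 237 days × 12 tonnes/day = 2,844 tonnes at €37.16/tonne → €105,683.04
August 25 – December 31, 2016: 129 days × 12 tonnes/day = 1,548 tonnes at €24.60/tonne → €38,080.80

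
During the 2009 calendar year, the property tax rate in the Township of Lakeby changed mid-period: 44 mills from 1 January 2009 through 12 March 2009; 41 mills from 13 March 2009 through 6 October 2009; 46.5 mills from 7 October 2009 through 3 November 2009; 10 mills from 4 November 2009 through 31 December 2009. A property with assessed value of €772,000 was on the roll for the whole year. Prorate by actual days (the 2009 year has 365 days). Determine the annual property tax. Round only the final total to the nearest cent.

€28,625.34

1 January – 12 March 2009: 71 days at 44 mills → €772,000 × 4.4% × 71/365 = €6,607.4740
13 March – 6 October 2009: 208 days at 41 mills → €772,000 × 4.1% × 208/365 = €18,037.3041
7 October – 3 November 2009: 28 days at 46.5 mills → €772,000 × 4.65% × 28/365 = €2,753.8192
4 November – 31 December 2009: 58 days at 10 mills → €772,000 × 1% × 58/365 = €1,226.7397
Total = €28,625.3370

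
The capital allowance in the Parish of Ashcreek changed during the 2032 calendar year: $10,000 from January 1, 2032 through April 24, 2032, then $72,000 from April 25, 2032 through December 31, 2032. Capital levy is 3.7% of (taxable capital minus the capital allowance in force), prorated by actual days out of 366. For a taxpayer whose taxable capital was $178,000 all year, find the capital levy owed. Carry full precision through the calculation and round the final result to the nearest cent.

January 1 – April 24, 2032: 115 days, exemption $10,000 → ($178,000 − $10,000) × 3.7% × 115/366 = $1,953.1148
April 25 – December 31, 2032: 251 days, exemption $72,000 → ($178,000 − $72,000) × 3.7% × 251/366 = $2,689.6776
Total = $4,642.7923

$4,642.79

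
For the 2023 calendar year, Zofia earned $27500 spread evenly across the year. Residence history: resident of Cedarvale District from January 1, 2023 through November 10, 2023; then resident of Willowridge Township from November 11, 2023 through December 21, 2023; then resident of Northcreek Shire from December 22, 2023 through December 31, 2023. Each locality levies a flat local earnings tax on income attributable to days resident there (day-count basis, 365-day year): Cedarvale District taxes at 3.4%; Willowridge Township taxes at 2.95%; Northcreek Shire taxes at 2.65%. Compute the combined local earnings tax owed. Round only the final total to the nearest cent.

$915.45

Cedarvale District, January 1 – November 10, 2023: 314 days → $27500 × 3.4% × 314/365 = $804.3562
Willowridge Township, November 11 – December 21, 2023: 41 days → $27500 × 2.95% × 41/365 = $91.1267
Northcreek Shire, December 22 – December 31, 2023: 10 days → $27500 × 2.65% × 10/365 = $19.9658
Total = $915.4486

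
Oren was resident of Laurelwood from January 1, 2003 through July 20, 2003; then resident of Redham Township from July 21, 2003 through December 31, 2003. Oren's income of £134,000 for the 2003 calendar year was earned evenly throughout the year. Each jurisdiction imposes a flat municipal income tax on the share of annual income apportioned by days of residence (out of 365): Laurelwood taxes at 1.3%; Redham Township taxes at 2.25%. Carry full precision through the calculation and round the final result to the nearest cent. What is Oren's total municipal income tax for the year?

£2,313.98

Laurelwood, January 1 – July 20, 2003: 201 days → £134,000 × 1.3% × 201/365 = £959.2932
Redham Township, July 21 – December 31, 2003: 164 days → £134,000 × 2.25% × 164/365 = £1,354.6849
Total = £2,313.9781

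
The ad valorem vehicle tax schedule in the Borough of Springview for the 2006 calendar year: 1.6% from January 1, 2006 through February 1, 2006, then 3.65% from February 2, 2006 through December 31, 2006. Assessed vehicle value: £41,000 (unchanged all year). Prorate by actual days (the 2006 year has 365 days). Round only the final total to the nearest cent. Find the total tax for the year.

January 1 – February 1, 2006: 32 days at 1.6% → £41,000 × 1.6% × 32/365 = £57.5123
February 2 – December 31, 2006: 333 days at 3.65% → £41,000 × 3.65% × 333/365 = £1,365.3000
Total = £1,422.8123

£1,422.81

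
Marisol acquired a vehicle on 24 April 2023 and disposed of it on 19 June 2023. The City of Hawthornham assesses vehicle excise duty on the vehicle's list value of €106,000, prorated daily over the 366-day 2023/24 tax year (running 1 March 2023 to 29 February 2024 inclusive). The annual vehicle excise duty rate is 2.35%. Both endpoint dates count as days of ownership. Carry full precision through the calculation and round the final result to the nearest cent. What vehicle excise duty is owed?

Days held (24 April – 19 June 2023): 57 out of 366
Tax = €106,000 × 2.35% × 57/366 = €387.9426

€387.94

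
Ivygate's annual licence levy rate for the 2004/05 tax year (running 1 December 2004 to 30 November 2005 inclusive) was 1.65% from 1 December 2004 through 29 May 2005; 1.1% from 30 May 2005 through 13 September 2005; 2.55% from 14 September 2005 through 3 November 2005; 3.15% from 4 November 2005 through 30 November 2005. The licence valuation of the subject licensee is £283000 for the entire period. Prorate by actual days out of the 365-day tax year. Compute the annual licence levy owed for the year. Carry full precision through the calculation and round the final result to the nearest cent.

£4883.11

1 December 2004 – 29 May 2005: 180 days at 1.65% → £283000 × 1.65% × 180/365 = £2302.7671
30 May – 13 September 2005: 107 days at 1.1% → £283000 × 1.1% × 107/365 = £912.5781
14 September – 3 November 2005: 51 days at 2.55% → £283000 × 2.55% × 51/365 = £1008.3329
4 November – 30 November 2005: 27 days at 3.15% → £283000 × 3.15% × 27/365 = £659.4288
Total = £4883.1068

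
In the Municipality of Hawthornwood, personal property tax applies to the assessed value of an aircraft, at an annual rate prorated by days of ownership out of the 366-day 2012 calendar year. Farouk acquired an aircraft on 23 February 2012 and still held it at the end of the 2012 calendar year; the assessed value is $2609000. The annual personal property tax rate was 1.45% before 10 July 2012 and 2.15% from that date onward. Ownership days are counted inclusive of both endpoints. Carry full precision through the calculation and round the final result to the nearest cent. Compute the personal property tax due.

$41084.62

23 February – 9 July 2012: 138 days at 1.45% → $2609000 × 1.45% × 138/366 = $14263.9590
10 July – 31 December 2012: 175 days at 2.15% → $2609000 × 2.15% × 175/366 = $26820.6626
Total = $41084.6216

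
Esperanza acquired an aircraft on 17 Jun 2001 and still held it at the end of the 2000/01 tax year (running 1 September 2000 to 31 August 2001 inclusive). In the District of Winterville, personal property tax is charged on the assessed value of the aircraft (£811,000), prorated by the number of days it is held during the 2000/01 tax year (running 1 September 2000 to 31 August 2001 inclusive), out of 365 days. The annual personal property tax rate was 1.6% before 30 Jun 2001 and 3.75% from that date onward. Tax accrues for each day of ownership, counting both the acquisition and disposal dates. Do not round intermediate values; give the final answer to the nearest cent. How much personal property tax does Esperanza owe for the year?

17 Jun – 29 Jun 2001: 13 days at 1.6% → £811,000 × 1.6% × 13/365 = £462.1589
30 Jun – 31 Aug 2001: 63 days at 3.75% → £811,000 × 3.75% × 63/365 = £5,249.2808
Total = £5,711.4397

£5,711.44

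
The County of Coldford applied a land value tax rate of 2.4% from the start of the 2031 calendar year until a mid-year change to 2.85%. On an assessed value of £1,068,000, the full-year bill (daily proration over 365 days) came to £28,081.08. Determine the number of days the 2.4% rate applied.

179 days

Let d = days at the first rate; then 365 − d days at the second rate.
£1,068,000 × [2.4%·d + 2.85%·(365−d)] / 365 = £28,081.08
Solving gives d = 179, so the new rate took effect on June 29, 2031.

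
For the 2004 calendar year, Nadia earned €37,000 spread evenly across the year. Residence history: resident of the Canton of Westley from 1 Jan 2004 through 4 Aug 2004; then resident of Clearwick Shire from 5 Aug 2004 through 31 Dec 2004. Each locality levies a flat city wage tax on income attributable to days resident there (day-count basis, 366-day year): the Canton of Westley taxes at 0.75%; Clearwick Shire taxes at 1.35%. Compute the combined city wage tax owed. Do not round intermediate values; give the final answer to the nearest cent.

The Canton of Westley, 1 Jan – 4 Aug 2004: 217 days → €37,000 × 0.75% × 217/366 = €164.5287
Clearwick Shire, 5 Aug – 31 Dec 2004: 149 days → €37,000 × 1.35% × 149/366 = €203.3484
Total = €367.8770

€367.88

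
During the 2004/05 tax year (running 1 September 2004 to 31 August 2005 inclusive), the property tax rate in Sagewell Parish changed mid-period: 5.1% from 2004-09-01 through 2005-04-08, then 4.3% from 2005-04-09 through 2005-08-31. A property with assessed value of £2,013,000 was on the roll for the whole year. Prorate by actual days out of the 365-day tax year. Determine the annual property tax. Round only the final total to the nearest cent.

2004-09-01 to 2005-04-08: 220 days at 5.1% → £2,013,000 × 5.1% × 220/365 = £61,879.0685
2005-04-09 to 2005-08-31: 145 days at 4.3% → £2,013,000 × 4.3% × 145/365 = £34,386.4521
Total = £96,265.5205

£96,265.52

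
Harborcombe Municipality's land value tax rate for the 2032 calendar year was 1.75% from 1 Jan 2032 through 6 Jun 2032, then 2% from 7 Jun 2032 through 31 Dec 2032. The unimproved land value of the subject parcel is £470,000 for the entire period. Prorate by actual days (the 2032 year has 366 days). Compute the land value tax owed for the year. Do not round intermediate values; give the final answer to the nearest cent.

£8,892.76

1 Jan – 6 Jun 2032: 158 days at 1.75% → £470,000 × 1.75% × 158/366 = £3,550.6831
7 Jun – 31 Dec 2032: 208 days at 2% → £470,000 × 2% × 208/366 = £5,342.0765
Total = £8,892.7596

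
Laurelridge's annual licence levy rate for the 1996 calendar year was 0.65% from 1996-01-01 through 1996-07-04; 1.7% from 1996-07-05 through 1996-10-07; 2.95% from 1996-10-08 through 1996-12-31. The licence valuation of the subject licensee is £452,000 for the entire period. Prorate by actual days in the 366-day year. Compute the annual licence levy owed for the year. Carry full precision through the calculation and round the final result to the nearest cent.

1996-01-01 to 1996-07-04: 186 days at 0.65% → £452,000 × 0.65% × 186/366 = £1,493.0820
1996-07-05 to 1996-10-07: 95 days at 1.7% → £452,000 × 1.7% × 95/366 = £1,994.4809
1996-10-08 to 1996-12-31: 85 days at 2.95% → £452,000 × 2.95% × 85/366 = £3,096.6940
Total = £6,584.2568

£6,584.26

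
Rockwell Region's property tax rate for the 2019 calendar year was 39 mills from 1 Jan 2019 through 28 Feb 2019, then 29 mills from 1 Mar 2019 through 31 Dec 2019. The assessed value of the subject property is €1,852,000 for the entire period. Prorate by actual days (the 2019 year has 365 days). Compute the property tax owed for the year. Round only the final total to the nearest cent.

1 Jan – 28 Feb 2019: 59 days at 39 mills → €1,852,000 × 3.9% × 59/365 = €11,675.2110
1 Mar – 31 Dec 2019: 306 days at 29 mills → €1,852,000 × 2.9% × 306/365 = €45,026.4329
Total = €56,701.6438

€56,701.64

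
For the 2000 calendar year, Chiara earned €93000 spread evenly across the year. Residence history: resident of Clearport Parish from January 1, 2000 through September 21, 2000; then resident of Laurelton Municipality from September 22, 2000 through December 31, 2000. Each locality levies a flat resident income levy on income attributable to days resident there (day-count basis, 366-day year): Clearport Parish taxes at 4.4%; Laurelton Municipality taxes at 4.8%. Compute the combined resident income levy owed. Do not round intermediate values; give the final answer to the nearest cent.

€4194.66

Clearport Parish, January 1 – September 21, 2000: 265 days → €93000 × 4.4% × 265/366 = €2962.7869
Laurelton Municipality, September 22 – December 31, 2000: 101 days → €93000 × 4.8% × 101/366 = €1231.8689
Total = €4194.6557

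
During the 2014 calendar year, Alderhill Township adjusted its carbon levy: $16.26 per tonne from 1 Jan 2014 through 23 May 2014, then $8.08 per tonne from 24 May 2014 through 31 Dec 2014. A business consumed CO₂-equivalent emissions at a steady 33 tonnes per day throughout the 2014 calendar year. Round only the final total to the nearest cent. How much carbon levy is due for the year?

$135,925.02

1 Jan – 23 May 2014: 143 days × 33 tonnes/day = 4,719 tonnes at $16.26/tonne → $76,730.94
24 May – 31 Dec 2014: 222 days × 33 tonnes/day = 7,326 tonnes at $8.08/tonne → $59,194.08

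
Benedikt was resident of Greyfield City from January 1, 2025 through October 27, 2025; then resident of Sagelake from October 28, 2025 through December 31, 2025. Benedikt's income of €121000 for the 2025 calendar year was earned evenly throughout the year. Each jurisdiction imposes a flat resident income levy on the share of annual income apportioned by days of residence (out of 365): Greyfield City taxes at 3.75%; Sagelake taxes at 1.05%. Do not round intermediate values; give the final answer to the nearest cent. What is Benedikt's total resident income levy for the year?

€3955.71

Greyfield City, January 1 – October 27, 2025: 300 days → €121000 × 3.75% × 300/365 = €3729.4521
Sagelake, October 28 – December 31, 2025: 65 days → €121000 × 1.05% × 65/365 = €226.2534
Total = €3955.7055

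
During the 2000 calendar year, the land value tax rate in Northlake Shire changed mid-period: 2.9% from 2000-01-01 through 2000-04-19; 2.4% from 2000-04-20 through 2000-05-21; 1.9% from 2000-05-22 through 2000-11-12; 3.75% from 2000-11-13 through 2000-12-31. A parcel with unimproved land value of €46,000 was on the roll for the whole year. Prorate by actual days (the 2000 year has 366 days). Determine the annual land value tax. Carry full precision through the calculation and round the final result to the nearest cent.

2000-01-01 to 2000-04-19: 110 days at 2.9% → €46,000 × 2.9% × 110/366 = €400.9290
2000-04-20 to 2000-05-21: 32 days at 2.4% → €46,000 × 2.4% × 32/366 = €96.5246
2000-05-22 to 2000-11-12: 175 days at 1.9% → €46,000 × 1.9% × 175/366 = €417.8962
2000-11-13 to 2000-12-31: 49 days at 3.75% → €46,000 × 3.75% × 49/366 = €230.9426
Total = €1,146.2923

€1,146.29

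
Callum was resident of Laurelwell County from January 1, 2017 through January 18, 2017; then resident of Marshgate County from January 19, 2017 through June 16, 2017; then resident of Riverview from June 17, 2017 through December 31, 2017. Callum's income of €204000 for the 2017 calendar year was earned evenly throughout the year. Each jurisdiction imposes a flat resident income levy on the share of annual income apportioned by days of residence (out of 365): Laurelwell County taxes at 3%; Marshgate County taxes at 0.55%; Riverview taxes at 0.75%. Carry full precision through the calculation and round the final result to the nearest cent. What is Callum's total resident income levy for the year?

€1589.80

Laurelwell County, January 1 – January 18, 2017: 18 days → €204000 × 3% × 18/365 = €301.8082
Marshgate County, January 19 – June 16, 2017: 149 days → €204000 × 0.55% × 149/365 = €458.0219
Riverview, June 17 – December 31, 2017: 198 days → €204000 × 0.75% × 198/365 = €829.9726
Total = €1589.8027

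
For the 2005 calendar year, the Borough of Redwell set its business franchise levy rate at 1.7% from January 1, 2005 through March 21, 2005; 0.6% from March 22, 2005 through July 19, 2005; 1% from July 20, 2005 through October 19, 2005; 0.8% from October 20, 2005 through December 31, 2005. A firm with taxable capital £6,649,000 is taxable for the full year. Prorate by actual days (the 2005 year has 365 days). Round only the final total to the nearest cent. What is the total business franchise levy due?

January 1 – March 21, 2005: 80 days at 1.7% → £6,649,000 × 1.7% × 80/365 = £24,774.3562
March 22 – July 19, 2005: 120 days at 0.6% → £6,649,000 × 0.6% × 120/365 = £13,115.8356
July 20 – October 19, 2005: 92 days at 1% → £6,649,000 × 1% × 92/365 = £16,759.1233
October 20 – December 31, 2005: 73 days at 0.8% → £6,649,000 × 0.8% × 73/365 = £10,638.4000
Total = £65,287.7151

£65,287.72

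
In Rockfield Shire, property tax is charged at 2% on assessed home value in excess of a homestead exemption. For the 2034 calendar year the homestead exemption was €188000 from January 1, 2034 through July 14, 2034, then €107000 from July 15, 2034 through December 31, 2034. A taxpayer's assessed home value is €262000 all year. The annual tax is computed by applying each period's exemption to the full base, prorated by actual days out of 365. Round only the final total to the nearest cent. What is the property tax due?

January 1 – July 14, 2034: 195 days, exemption €188000 → (€262000 − €188000) × 2% × 195/365 = €790.6849
July 15 – December 31, 2034: 170 days, exemption €107000 → (€262000 − €107000) × 2% × 170/365 = €1443.8356
Total = €2234.5205

€2234.52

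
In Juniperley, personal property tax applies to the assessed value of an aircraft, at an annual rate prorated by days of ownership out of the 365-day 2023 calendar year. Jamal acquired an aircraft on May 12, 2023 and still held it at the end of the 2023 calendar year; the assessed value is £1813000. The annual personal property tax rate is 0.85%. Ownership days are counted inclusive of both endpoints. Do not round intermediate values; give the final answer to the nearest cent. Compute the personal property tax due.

Days held (May 12 – December 31, 2023): 234 out of 365
Tax = £1813000 × 0.85% × 234/365 = £9879.6082

£9879.61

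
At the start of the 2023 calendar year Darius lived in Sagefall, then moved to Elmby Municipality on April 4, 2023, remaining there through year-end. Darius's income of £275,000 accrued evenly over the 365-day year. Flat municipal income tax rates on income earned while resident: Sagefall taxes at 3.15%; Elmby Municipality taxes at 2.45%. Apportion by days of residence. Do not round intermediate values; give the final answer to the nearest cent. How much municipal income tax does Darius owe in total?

Sagefall, January 1 – April 3, 2023: 93 days → £275,000 × 3.15% × 93/365 = £2,207.1575
Elmby Municipality, April 4 – December 31, 2023: 272 days → £275,000 × 2.45% × 272/365 = £5,020.8219
Total = £7,227.9795

£7,227.98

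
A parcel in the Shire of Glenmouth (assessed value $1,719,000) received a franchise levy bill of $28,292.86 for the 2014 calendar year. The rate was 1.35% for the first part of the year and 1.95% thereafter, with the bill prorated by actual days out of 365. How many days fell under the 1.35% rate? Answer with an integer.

185 days

Let d = days at the first rate; then 365 − d days at the second rate.
$1,719,000 × [1.35%·d + 1.95%·(365−d)] / 365 = $28,292.86
Solving gives d = 185, so the new rate took effect on July 5, 2014.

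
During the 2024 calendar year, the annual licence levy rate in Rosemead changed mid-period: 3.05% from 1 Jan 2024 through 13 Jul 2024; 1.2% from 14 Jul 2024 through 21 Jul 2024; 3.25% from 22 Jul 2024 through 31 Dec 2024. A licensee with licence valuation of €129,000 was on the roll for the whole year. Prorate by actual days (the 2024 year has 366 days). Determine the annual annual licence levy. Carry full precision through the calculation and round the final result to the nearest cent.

1 Jan – 13 Jul 2024: 195 days at 3.05% → €129,000 × 3.05% × 195/366 = €2,096.2500
14 Jul – 21 Jul 2024: 8 days at 1.2% → €129,000 × 1.2% × 8/366 = €33.8361
22 Jul – 31 Dec 2024: 163 days at 3.25% → €129,000 × 3.25% × 163/366 = €1,867.1516
Total = €3,997.2377

€3,997.24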